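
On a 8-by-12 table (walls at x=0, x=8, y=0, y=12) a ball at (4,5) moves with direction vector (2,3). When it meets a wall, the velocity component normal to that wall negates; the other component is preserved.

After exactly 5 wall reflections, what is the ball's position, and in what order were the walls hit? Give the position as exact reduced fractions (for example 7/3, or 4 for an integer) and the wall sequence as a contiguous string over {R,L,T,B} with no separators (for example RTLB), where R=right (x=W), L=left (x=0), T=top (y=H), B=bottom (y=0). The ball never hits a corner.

1. t=2 → R at (8,11); v=(-2,3)
2. t=1/3 → T at (22/3,12); v=(-2,-3)
3. t=11/3 → L at (0,1); v=(2,-3)
4. t=1/3 → B at (2/3,0); v=(2,3)
5. t=11/3 → R at (8,11); v=(-2,3)

Final position: (8,11)
Wall sequence: RTLBR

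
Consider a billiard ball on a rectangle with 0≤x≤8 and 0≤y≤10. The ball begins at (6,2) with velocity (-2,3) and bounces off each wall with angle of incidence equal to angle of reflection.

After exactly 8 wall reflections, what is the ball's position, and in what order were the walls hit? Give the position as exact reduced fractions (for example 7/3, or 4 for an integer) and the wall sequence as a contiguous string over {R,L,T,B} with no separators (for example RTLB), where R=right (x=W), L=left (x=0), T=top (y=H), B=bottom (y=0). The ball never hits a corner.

Final position: (8,7)
Wall sequence: TLBRTLBR

1. t=8/3 → T at (2/3,10); v=(-2,-3)
2. t=1/3 → L at (0,9); v=(2,-3)
3. t=3 → B at (6,0); v=(2,3)
4. t=1 → R at (8,3); v=(-2,3)
5. t=7/3 → T at (10/3,10); v=(-2,-3)
6. t=5/3 → L at (0,5); v=(2,-3)
7. t=5/3 → B at (10/3,0); v=(2,3)
8. t=7/3 → R at (8,7); v=(-2,3)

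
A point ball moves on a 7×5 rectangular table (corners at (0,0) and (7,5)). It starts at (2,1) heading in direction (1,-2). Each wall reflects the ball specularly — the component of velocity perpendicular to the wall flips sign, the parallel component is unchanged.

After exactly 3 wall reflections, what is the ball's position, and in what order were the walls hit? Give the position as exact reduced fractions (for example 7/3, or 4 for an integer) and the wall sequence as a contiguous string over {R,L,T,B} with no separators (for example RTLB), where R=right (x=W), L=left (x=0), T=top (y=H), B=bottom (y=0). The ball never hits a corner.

1. t=1/2 → B at (5/2,0); v=(1,2)
2. t=5/2 → T at (5,5); v=(1,-2)
3. t=2 → R at (7,1); v=(-1,-2)

Final position: (7,1)
Wall sequence: BTR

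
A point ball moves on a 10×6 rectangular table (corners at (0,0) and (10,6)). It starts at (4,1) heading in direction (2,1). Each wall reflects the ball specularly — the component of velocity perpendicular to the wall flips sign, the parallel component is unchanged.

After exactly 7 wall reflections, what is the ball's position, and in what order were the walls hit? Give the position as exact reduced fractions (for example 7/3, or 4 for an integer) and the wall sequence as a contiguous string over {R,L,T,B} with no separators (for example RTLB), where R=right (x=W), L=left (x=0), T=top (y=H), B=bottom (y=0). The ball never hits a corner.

Final position: (0,5)
Wall sequence: RTLBRTL

1. t=3 → R at (10,4); v=(-2,1)
2. t=2 → T at (6,6); v=(-2,-1)
3. t=3 → L at (0,3); v=(2,-1)
4. t=3 → B at (6,0); v=(2,1)
5. t=2 → R at (10,2); v=(-2,1)
6. t=4 → T at (2,6); v=(-2,-1)
7. t=1 → L at (0,5); v=(2,-1)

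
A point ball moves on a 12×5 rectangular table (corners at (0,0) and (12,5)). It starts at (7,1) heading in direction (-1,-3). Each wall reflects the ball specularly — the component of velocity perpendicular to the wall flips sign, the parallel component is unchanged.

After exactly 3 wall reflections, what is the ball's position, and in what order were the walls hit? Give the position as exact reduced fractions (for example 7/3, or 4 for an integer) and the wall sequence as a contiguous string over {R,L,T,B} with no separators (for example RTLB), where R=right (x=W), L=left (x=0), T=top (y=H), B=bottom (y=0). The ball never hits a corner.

Final position: (10/3,0)
Wall sequence: BTB

1. t=1/3 → B at (20/3,0); v=(-1,3)
2. t=5/3 → T at (5,5); v=(-1,-3)
3. t=5/3 → B at (10/3,0); v=(-1,3)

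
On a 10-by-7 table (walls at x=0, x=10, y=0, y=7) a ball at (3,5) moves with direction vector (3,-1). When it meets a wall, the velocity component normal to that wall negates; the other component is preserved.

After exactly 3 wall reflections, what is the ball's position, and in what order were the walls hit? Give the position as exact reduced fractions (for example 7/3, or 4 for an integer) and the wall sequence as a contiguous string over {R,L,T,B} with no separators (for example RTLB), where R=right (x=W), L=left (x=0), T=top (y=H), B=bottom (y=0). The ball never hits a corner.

1. t=7/3 → R at (10,8/3); v=(-3,-1)
2. t=8/3 → B at (2,0); v=(-3,1)
3. t=2/3 → L at (0,2/3); v=(3,1)

Final position: (0,2/3)
Wall sequence: RBL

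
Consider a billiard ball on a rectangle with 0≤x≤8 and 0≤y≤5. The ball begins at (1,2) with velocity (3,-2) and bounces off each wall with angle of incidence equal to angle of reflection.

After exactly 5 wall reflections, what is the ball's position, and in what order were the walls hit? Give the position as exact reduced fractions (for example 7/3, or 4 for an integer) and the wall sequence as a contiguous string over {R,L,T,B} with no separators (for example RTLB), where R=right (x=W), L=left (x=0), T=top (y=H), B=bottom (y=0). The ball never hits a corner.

Final position: (3,0)
Wall sequence: BRTLB

1. t=1 → B at (4,0); v=(3,2)
2. t=4/3 → R at (8,8/3); v=(-3,2)
3. t=7/6 → T at (9/2,5); v=(-3,-2)
4. t=3/2 → L at (0,2); v=(3,-2)
5. t=1 → B at (3,0); v=(3,2)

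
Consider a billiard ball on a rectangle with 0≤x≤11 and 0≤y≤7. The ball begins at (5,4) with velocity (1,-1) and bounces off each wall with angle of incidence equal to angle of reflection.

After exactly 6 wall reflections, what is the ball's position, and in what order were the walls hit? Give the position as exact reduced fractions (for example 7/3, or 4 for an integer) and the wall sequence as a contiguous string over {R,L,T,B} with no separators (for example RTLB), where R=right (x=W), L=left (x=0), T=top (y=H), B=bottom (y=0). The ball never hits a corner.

1. t=4 → B at (9,0); v=(1,1)
2. t=2 → R at (11,2); v=(-1,1)
3. t=5 → T at (6,7); v=(-1,-1)
4. t=6 → L at (0,1); v=(1,-1)
5. t=1 → B at (1,0); v=(1,1)
6. t=7 → T at (8,7); v=(1,-1)

Final position: (8,7)
Wall sequence: BRTLBT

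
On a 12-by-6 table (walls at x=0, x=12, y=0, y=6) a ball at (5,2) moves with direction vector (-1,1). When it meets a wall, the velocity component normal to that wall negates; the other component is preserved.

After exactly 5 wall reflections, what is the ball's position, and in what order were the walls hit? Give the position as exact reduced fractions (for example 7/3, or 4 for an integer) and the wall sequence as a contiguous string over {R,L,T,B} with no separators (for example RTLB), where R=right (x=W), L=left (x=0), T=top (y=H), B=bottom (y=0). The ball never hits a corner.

Final position: (12,5)
Wall sequence: TLBTR

1. t=4 → T at (1,6); v=(-1,-1)
2. t=1 → L at (0,5); v=(1,-1)
3. t=5 → B at (5,0); v=(1,1)
4. t=6 → T at (11,6); v=(1,-1)
5. t=1 → R at (12,5); v=(-1,-1)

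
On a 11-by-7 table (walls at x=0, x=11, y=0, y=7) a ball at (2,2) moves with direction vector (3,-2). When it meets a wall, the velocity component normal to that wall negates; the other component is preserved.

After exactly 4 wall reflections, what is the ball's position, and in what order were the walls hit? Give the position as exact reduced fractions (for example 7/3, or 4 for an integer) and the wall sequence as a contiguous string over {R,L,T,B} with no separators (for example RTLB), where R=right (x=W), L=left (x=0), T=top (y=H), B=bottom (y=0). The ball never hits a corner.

Final position: (0,8/3)
Wall sequence: BRTL

1. t=1 → B at (5,0); v=(3,2)
2. t=2 → R at (11,4); v=(-3,2)
3. t=3/2 → T at (13/2,7); v=(-3,-2)
4. t=13/6 → L at (0,8/3); v=(3,-2)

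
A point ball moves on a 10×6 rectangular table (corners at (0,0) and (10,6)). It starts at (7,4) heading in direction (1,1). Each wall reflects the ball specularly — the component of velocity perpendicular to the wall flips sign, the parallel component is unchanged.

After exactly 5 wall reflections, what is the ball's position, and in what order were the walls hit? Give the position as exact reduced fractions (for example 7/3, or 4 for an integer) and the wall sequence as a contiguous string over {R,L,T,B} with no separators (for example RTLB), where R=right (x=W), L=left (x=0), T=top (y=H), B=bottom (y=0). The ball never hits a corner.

1. t=2 → T at (9,6); v=(1,-1)
2. t=1 → R at (10,5); v=(-1,-1)
3. t=5 → B at (5,0); v=(-1,1)
4. t=5 → L at (0,5); v=(1,1)
5. t=1 → T at (1,6); v=(1,-1)

Final position: (1,6)
Wall sequence: TRBLT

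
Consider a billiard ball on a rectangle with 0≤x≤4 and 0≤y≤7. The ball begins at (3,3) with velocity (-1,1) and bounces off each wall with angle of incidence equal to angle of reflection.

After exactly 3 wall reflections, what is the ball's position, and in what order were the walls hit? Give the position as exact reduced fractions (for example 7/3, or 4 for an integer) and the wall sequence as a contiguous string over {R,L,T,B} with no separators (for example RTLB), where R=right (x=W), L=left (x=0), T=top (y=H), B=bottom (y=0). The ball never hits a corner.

Final position: (4,4)
Wall sequence: LTR

1. t=3 → L at (0,6); v=(1,1)
2. t=1 → T at (1,7); v=(1,-1)
3. t=3 → R at (4,4); v=(-1,-1)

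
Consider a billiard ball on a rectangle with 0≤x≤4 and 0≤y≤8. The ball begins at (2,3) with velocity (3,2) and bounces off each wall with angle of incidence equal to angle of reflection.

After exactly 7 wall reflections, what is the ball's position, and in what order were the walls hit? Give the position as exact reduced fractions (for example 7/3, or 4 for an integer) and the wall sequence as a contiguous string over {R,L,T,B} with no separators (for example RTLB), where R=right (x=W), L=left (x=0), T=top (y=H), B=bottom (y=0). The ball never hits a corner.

Final position: (5/2,0)
Wall sequence: RLTRLRB

1. t=2/3 → R at (4,13/3); v=(-3,2)
2. t=4/3 → L at (0,7); v=(3,2)
3. t=1/2 → T at (3/2,8); v=(3,-2)
4. t=5/6 → R at (4,19/3); v=(-3,-2)
5. t=4/3 → L at (0,11/3); v=(3,-2)
6. t=4/3 → R at (4,1); v=(-3,-2)
7. t=1/2 → B at (5/2,0); v=(-3,2)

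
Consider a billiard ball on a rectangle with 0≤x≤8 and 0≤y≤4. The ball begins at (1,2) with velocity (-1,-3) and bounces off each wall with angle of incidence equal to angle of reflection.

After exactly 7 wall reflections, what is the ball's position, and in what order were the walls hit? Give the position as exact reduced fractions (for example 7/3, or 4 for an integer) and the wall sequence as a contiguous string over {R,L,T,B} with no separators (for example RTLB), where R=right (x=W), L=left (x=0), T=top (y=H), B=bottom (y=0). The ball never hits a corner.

1. t=2/3 → B at (1/3,0); v=(-1,3)
2. t=1/3 → L at (0,1); v=(1,3)
3. t=1 → T at (1,4); v=(1,-3)
4. t=4/3 → B at (7/3,0); v=(1,3)
5. t=4/3 → T at (11/3,4); v=(1,-3)
6. t=4/3 → B at (5,0); v=(1,3)
7. t=4/3 → T at (19/3,4); v=(1,-3)

Final position: (19/3,4)
Wall sequence: BLTBTBT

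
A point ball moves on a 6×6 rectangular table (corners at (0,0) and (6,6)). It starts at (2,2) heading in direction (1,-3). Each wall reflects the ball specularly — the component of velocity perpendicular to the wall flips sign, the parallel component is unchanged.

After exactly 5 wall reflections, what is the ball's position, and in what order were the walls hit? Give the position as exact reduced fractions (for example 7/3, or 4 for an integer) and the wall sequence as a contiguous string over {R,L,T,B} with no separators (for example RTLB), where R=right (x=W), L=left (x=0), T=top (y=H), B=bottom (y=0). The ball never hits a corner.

1. t=2/3 → B at (8/3,0); v=(1,3)
2. t=2 → T at (14/3,6); v=(1,-3)
3. t=4/3 → R at (6,2); v=(-1,-3)
4. t=2/3 → B at (16/3,0); v=(-1,3)
5. t=2 → T at (10/3,6); v=(-1,-3)

Final position: (10/3,6)
Wall sequence: BTRBT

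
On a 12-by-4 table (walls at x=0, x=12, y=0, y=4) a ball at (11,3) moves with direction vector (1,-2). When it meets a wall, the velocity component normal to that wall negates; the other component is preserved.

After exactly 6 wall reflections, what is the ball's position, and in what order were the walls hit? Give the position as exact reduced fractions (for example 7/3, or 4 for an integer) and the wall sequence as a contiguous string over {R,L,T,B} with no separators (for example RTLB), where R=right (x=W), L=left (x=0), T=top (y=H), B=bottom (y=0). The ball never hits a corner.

1. t=1 → R at (12,1); v=(-1,-2)
2. t=1/2 → B at (23/2,0); v=(-1,2)
3. t=2 → T at (19/2,4); v=(-1,-2)
4. t=2 → B at (15/2,0); v=(-1,2)
5. t=2 → T at (11/2,4); v=(-1,-2)
6. t=2 → B at (7/2,0); v=(-1,2)

Final position: (7/2,0)
Wall sequence: RBTBTB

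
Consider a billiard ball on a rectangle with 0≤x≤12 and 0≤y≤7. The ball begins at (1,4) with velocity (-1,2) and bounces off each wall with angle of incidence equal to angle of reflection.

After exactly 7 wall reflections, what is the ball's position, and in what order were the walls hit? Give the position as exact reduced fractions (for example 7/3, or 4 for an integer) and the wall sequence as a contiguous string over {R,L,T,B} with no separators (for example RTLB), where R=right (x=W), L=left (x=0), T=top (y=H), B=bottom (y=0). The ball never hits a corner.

Final position: (19/2,7)
Wall sequence: LTBTBRT

1. t=1 → L at (0,6); v=(1,2)
2. t=1/2 → T at (1/2,7); v=(1,-2)
3. t=7/2 → B at (4,0); v=(1,2)
4. t=7/2 → T at (15/2,7); v=(1,-2)
5. t=7/2 → B at (11,0); v=(1,2)
6. t=1 → R at (12,2); v=(-1,2)
7. t=5/2 → T at (19/2,7); v=(-1,-2)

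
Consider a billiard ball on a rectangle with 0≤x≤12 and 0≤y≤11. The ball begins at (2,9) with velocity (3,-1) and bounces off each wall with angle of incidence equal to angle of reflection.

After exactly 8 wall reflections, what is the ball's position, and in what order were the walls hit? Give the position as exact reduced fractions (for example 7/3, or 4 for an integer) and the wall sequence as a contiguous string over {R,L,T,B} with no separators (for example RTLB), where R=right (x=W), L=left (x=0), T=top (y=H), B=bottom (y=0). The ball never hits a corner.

Final position: (0,23/3)
Wall sequence: RLBRLRTL

1. t=10/3 → R at (12,17/3); v=(-3,-1)
2. t=4 → L at (0,5/3); v=(3,-1)
3. t=5/3 → B at (5,0); v=(3,1)
4. t=7/3 → R at (12,7/3); v=(-3,1)
5. t=4 → L at (0,19/3); v=(3,1)
6. t=4 → R at (12,31/3); v=(-3,1)
7. t=2/3 → T at (10,11); v=(-3,-1)
8. t=10/3 → L at (0,23/3); v=(3,-1)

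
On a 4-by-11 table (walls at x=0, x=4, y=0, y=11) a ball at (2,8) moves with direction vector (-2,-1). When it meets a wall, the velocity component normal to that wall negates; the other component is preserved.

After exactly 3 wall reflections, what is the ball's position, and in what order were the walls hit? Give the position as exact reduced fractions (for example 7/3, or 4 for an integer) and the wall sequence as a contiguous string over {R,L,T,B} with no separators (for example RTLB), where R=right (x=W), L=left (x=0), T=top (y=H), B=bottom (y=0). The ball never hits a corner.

1. t=1 → L at (0,7); v=(2,-1)
2. t=2 → R at (4,5); v=(-2,-1)
3. t=2 → L at (0,3); v=(2,-1)

Final position: (0,3)
Wall sequence: LRL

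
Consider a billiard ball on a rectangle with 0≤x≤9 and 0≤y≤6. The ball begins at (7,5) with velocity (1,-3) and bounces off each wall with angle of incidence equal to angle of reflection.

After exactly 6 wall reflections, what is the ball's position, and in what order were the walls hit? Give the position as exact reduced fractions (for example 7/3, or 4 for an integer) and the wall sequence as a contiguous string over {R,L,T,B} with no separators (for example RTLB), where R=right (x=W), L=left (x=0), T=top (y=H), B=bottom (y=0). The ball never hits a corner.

1. t=5/3 → B at (26/3,0); v=(1,3)
2. t=1/3 → R at (9,1); v=(-1,3)
3. t=5/3 → T at (22/3,6); v=(-1,-3)
4. t=2 → B at (16/3,0); v=(-1,3)
5. t=2 → T at (10/3,6); v=(-1,-3)
6. t=2 → B at (4/3,0); v=(-1,3)

Final position: (4/3,0)
Wall sequence: BRTBTB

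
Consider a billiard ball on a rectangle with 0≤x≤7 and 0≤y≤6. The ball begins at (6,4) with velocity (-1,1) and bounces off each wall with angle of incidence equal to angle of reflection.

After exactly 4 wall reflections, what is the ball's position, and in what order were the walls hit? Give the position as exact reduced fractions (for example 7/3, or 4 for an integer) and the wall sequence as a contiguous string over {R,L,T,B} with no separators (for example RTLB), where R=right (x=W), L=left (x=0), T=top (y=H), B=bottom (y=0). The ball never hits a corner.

1. t=2 → T at (4,6); v=(-1,-1)
2. t=4 → L at (0,2); v=(1,-1)
3. t=2 → B at (2,0); v=(1,1)
4. t=5 → R at (7,5); v=(-1,1)

Final position: (7,5)
Wall sequence: TLBR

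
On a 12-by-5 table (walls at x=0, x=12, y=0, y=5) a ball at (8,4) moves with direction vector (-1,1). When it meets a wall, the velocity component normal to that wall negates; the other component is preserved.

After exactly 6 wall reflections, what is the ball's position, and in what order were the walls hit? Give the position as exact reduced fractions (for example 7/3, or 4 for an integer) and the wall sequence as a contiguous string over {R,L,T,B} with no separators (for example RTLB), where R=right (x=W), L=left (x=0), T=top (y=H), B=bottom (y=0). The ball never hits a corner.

1. t=1 → T at (7,5); v=(-1,-1)
2. t=5 → B at (2,0); v=(-1,1)
3. t=2 → L at (0,2); v=(1,1)
4. t=3 → T at (3,5); v=(1,-1)
5. t=5 → B at (8,0); v=(1,1)
6. t=4 → R at (12,4); v=(-1,1)

Final position: (12,4)
Wall sequence: TBLTBR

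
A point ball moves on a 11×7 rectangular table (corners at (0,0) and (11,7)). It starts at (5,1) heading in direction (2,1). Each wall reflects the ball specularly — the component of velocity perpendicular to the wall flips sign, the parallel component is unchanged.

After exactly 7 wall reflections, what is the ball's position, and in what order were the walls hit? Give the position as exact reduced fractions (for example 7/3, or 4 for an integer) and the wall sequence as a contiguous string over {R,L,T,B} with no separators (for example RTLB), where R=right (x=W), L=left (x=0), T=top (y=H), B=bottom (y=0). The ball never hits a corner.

1. t=3 → R at (11,4); v=(-2,1)
2. t=3 → T at (5,7); v=(-2,-1)
3. t=5/2 → L at (0,9/2); v=(2,-1)
4. t=9/2 → B at (9,0); v=(2,1)
5. t=1 → R at (11,1); v=(-2,1)
6. t=11/2 → L at (0,13/2); v=(2,1)
7. t=1/2 → T at (1,7); v=(2,-1)

Final position: (1,7)
Wall sequence: RTLBRLT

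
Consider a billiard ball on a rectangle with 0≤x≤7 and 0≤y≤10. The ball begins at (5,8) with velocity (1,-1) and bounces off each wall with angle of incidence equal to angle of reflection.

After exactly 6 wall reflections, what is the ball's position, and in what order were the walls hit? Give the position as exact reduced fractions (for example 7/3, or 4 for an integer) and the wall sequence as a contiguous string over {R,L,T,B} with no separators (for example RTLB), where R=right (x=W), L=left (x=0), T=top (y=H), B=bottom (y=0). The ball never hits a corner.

1. t=2 → R at (7,6); v=(-1,-1)
2. t=6 → B at (1,0); v=(-1,1)
3. t=1 → L at (0,1); v=(1,1)
4. t=7 → R at (7,8); v=(-1,1)
5. t=2 → T at (5,10); v=(-1,-1)
6. t=5 → L at (0,5); v=(1,-1)

Final position: (0,5)
Wall sequence: RBLRTL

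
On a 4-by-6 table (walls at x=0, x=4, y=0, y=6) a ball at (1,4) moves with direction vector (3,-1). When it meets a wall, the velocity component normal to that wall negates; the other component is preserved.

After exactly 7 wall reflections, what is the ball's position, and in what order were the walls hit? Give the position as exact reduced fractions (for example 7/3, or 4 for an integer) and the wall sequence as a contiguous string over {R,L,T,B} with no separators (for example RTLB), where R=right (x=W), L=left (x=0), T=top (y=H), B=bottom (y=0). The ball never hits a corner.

1. t=1 → R at (4,3); v=(-3,-1)
2. t=4/3 → L at (0,5/3); v=(3,-1)
3. t=4/3 → R at (4,1/3); v=(-3,-1)
4. t=1/3 → B at (3,0); v=(-3,1)
5. t=1 → L at (0,1); v=(3,1)
6. t=4/3 → R at (4,7/3); v=(-3,1)
7. t=4/3 → L at (0,11/3); v=(3,1)

Final position: (0,11/3)
Wall sequence: RLRBLRL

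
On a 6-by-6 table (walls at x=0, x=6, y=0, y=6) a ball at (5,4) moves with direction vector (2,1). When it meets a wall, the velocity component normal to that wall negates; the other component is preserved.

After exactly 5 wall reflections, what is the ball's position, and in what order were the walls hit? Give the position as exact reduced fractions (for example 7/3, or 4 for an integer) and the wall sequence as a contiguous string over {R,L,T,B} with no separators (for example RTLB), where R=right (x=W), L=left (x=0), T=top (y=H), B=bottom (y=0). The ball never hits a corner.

1. t=1/2 → R at (6,9/2); v=(-2,1)
2. t=3/2 → T at (3,6); v=(-2,-1)
3. t=3/2 → L at (0,9/2); v=(2,-1)
4. t=3 → R at (6,3/2); v=(-2,-1)
5. t=3/2 → B at (3,0); v=(-2,1)

Final position: (3,0)
Wall sequence: RTLRB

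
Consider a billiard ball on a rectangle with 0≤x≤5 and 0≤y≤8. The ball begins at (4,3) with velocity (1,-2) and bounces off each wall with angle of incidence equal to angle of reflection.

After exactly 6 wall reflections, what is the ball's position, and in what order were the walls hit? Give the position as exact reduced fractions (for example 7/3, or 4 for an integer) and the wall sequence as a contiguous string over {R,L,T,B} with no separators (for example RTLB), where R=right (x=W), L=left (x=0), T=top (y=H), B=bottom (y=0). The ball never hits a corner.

Final position: (5,3)
Wall sequence: RBTLBR

1. t=1 → R at (5,1); v=(-1,-2)
2. t=1/2 → B at (9/2,0); v=(-1,2)
3. t=4 → T at (1/2,8); v=(-1,-2)
4. t=1/2 → L at (0,7); v=(1,-2)
5. t=7/2 → B at (7/2,0); v=(1,2)
6. t=3/2 → R at (5,3); v=(-1,2)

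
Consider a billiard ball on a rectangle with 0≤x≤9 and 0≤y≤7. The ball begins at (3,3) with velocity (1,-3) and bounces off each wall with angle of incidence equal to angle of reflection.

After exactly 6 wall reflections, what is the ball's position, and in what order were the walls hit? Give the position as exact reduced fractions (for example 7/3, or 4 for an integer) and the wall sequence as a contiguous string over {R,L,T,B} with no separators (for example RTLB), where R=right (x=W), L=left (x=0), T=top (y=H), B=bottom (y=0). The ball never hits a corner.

Final position: (14/3,0)
Wall sequence: BTBRTB

1. t=1 → B at (4,0); v=(1,3)
2. t=7/3 → T at (19/3,7); v=(1,-3)
3. t=7/3 → B at (26/3,0); v=(1,3)
4. t=1/3 → R at (9,1); v=(-1,3)
5. t=2 → T at (7,7); v=(-1,-3)
6. t=7/3 → B at (14/3,0); v=(-1,3)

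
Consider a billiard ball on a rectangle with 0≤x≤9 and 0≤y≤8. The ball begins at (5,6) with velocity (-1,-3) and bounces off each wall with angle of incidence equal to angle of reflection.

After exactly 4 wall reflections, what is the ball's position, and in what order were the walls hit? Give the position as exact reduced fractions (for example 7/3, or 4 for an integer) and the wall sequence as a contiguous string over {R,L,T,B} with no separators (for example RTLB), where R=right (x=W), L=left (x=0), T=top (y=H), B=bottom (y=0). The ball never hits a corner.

1. t=2 → B at (3,0); v=(-1,3)
2. t=8/3 → T at (1/3,8); v=(-1,-3)
3. t=1/3 → L at (0,7); v=(1,-3)
4. t=7/3 → B at (7/3,0); v=(1,3)

Final position: (7/3,0)
Wall sequence: BTLB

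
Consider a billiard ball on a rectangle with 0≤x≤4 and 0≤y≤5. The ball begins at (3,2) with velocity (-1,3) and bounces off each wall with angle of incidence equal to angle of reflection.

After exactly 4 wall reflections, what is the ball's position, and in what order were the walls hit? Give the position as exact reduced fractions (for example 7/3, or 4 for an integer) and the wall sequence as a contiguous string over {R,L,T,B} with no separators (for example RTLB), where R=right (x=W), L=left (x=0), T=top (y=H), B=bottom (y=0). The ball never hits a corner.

1. t=1 → T at (2,5); v=(-1,-3)
2. t=5/3 → B at (1/3,0); v=(-1,3)
3. t=1/3 → L at (0,1); v=(1,3)
4. t=4/3 → T at (4/3,5); v=(1,-3)

Final position: (4/3,5)
Wall sequence: TBLT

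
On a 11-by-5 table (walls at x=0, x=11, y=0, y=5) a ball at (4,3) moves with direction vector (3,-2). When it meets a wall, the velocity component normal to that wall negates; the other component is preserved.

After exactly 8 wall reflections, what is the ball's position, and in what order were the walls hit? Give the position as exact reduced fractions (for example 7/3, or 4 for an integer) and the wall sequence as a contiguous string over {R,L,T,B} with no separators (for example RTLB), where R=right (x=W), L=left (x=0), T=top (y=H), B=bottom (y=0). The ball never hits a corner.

Final position: (11/2,0)
Wall sequence: BRTLBTRB

1. t=3/2 → B at (17/2,0); v=(3,2)
2. t=5/6 → R at (11,5/3); v=(-3,2)
3. t=5/3 → T at (6,5); v=(-3,-2)
4. t=2 → L at (0,1); v=(3,-2)
5. t=1/2 → B at (3/2,0); v=(3,2)
6. t=5/2 → T at (9,5); v=(3,-2)
7. t=2/3 → R at (11,11/3); v=(-3,-2)
8. t=11/6 → B at (11/2,0); v=(-3,2)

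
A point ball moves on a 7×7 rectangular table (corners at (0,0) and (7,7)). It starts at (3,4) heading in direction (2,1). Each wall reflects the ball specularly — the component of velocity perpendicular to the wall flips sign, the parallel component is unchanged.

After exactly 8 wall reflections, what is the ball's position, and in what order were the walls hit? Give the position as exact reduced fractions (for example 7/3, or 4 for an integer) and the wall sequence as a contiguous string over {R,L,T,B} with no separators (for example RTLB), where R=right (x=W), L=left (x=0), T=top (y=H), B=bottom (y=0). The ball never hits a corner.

Final position: (5,7)
Wall sequence: RTLRBLRT

1. t=2 → R at (7,6); v=(-2,1)
2. t=1 → T at (5,7); v=(-2,-1)
3. t=5/2 → L at (0,9/2); v=(2,-1)
4. t=7/2 → R at (7,1); v=(-2,-1)
5. t=1 → B at (5,0); v=(-2,1)
6. t=5/2 → L at (0,5/2); v=(2,1)
7. t=7/2 → R at (7,6); v=(-2,1)
8. t=1 → T at (5,7); v=(-2,-1)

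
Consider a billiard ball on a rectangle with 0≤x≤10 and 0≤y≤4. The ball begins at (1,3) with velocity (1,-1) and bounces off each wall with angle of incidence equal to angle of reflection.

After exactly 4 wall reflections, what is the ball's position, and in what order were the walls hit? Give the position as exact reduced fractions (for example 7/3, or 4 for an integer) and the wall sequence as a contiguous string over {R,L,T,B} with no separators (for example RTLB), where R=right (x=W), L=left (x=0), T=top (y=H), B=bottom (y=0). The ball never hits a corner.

Final position: (8,0)
Wall sequence: BTRB

1. t=3 → B at (4,0); v=(1,1)
2. t=4 → T at (8,4); v=(1,-1)
3. t=2 → R at (10,2); v=(-1,-1)
4. t=2 → B at (8,0); v=(-1,1)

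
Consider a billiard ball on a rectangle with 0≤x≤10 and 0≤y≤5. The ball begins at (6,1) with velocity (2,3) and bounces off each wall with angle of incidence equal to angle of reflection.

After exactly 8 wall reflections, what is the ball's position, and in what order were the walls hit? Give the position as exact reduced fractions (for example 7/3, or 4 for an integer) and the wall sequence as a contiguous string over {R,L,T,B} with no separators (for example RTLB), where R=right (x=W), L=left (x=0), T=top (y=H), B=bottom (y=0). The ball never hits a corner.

Final position: (16/3,0)
Wall sequence: TRBTBLTB

1. t=4/3 → T at (26/3,5); v=(2,-3)
2. t=2/3 → R at (10,3); v=(-2,-3)
3. t=1 → B at (8,0); v=(-2,3)
4. t=5/3 → T at (14/3,5); v=(-2,-3)
5. t=5/3 → B at (4/3,0); v=(-2,3)
6. t=2/3 → L at (0,2); v=(2,3)
7. t=1 → T at (2,5); v=(2,-3)
8. t=5/3 → B at (16/3,0); v=(2,3)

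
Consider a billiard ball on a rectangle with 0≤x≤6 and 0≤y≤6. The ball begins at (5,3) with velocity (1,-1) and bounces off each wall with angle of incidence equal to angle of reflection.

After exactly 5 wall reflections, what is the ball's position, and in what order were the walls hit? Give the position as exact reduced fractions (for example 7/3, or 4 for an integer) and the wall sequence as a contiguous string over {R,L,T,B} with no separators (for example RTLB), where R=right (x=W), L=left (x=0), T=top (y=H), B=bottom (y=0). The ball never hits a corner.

1. t=1 → R at (6,2); v=(-1,-1)
2. t=2 → B at (4,0); v=(-1,1)
3. t=4 → L at (0,4); v=(1,1)
4. t=2 → T at (2,6); v=(1,-1)
5. t=4 → R at (6,2); v=(-1,-1)

Final position: (6,2)
Wall sequence: RBLTR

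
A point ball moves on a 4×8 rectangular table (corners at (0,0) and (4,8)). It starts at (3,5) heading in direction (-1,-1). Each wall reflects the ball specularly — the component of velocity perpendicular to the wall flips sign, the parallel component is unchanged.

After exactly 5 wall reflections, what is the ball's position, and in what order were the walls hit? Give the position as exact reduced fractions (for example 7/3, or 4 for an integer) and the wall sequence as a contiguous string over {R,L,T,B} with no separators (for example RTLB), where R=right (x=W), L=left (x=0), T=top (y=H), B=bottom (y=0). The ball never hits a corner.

1. t=3 → L at (0,2); v=(1,-1)
2. t=2 → B at (2,0); v=(1,1)
3. t=2 → R at (4,2); v=(-1,1)
4. t=4 → L at (0,6); v=(1,1)
5. t=2 → T at (2,8); v=(1,-1)

Final position: (2,8)
Wall sequence: LBRLT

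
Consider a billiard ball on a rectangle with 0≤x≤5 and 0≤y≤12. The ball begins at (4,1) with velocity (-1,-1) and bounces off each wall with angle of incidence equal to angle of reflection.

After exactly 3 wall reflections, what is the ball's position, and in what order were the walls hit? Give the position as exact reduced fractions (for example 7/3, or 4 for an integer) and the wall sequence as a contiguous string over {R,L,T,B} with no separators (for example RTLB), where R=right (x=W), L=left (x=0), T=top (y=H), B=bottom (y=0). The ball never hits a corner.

Final position: (5,8)
Wall sequence: BLR

1. t=1 → B at (3,0); v=(-1,1)
2. t=3 → L at (0,3); v=(1,1)
3. t=5 → R at (5,8); v=(-1,1)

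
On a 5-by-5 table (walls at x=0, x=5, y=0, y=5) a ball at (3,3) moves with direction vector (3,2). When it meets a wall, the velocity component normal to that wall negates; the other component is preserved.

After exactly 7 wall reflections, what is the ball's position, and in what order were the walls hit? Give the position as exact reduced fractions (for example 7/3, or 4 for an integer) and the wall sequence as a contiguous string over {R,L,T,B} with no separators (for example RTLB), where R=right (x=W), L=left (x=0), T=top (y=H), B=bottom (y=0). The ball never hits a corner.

Final position: (1,5)
Wall sequence: RTLBRLT

1. t=2/3 → R at (5,13/3); v=(-3,2)
2. t=1/3 → T at (4,5); v=(-3,-2)
3. t=4/3 → L at (0,7/3); v=(3,-2)
4. t=7/6 → B at (7/2,0); v=(3,2)
5. t=1/2 → R at (5,1); v=(-3,2)
6. t=5/3 → L at (0,13/3); v=(3,2)
7. t=1/3 → T at (1,5); v=(3,-2)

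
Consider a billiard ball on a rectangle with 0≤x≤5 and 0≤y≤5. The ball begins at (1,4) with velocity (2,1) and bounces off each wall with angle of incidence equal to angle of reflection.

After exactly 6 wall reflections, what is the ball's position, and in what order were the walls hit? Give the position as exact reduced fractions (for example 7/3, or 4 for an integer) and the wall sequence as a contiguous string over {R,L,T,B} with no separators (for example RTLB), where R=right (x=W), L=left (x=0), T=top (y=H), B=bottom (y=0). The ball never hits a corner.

Final position: (0,7/2)
Wall sequence: TRLBRL

1. t=1 → T at (3,5); v=(2,-1)
2. t=1 → R at (5,4); v=(-2,-1)
3. t=5/2 → L at (0,3/2); v=(2,-1)
4. t=3/2 → B at (3,0); v=(2,1)
5. t=1 → R at (5,1); v=(-2,1)
6. t=5/2 → L at (0,7/2); v=(2,1)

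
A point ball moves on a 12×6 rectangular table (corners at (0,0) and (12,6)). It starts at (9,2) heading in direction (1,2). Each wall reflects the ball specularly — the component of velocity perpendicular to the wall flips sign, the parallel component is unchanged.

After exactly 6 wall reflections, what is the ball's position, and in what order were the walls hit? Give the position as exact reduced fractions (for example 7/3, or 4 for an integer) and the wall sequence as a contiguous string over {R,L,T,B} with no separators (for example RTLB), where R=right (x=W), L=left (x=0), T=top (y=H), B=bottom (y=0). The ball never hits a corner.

Final position: (1,6)
Wall sequence: TRBTBT

1. t=2 → T at (11,6); v=(1,-2)
2. t=1 → R at (12,4); v=(-1,-2)
3. t=2 → B at (10,0); v=(-1,2)
4. t=3 → T at (7,6); v=(-1,-2)
5. t=3 → B at (4,0); v=(-1,2)
6. t=3 → T at (1,6); v=(-1,-2)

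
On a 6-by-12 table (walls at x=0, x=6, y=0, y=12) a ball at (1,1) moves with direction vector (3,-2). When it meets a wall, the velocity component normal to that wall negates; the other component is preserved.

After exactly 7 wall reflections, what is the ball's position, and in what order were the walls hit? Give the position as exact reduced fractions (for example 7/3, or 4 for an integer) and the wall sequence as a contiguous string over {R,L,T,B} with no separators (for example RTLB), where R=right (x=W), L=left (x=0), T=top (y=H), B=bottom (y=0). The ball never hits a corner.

Final position: (6,17/3)
Wall sequence: BRLRTLR

1. t=1/2 → B at (5/2,0); v=(3,2)
2. t=7/6 → R at (6,7/3); v=(-3,2)
3. t=2 → L at (0,19/3); v=(3,2)
4. t=2 → R at (6,31/3); v=(-3,2)
5. t=5/6 → T at (7/2,12); v=(-3,-2)
6. t=7/6 → L at (0,29/3); v=(3,-2)
7. t=2 → R at (6,17/3); v=(-3,-2)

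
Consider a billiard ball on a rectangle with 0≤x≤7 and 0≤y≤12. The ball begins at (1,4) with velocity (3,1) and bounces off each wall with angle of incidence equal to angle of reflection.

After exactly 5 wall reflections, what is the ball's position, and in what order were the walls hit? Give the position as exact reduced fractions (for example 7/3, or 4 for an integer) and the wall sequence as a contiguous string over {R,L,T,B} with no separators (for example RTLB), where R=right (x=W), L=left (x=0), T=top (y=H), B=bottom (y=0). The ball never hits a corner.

Final position: (0,11)
Wall sequence: RLRTL

1. t=2 → R at (7,6); v=(-3,1)
2. t=7/3 → L at (0,25/3); v=(3,1)
3. t=7/3 → R at (7,32/3); v=(-3,1)
4. t=4/3 → T at (3,12); v=(-3,-1)
5. t=1 → L at (0,11); v=(3,-1)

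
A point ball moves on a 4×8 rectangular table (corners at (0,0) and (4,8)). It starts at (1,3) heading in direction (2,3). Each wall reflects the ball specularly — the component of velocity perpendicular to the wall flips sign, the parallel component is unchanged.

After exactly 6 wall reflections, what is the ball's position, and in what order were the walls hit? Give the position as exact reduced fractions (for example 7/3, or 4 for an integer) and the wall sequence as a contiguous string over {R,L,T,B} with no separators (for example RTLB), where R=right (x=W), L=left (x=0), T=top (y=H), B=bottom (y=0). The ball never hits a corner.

1. t=3/2 → R at (4,15/2); v=(-2,3)
2. t=1/6 → T at (11/3,8); v=(-2,-3)
3. t=11/6 → L at (0,5/2); v=(2,-3)
4. t=5/6 → B at (5/3,0); v=(2,3)
5. t=7/6 → R at (4,7/2); v=(-2,3)
6. t=3/2 → T at (1,8); v=(-2,-3)

Final position: (1,8)
Wall sequence: RTLBRT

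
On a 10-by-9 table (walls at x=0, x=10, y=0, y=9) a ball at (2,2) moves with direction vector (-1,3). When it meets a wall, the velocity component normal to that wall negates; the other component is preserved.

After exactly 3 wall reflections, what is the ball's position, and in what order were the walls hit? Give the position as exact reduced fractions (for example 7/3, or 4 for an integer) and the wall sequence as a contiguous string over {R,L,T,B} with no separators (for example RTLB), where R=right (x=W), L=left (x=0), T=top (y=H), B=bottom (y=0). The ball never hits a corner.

Final position: (10/3,0)
Wall sequence: LTB

1. t=2 → L at (0,8); v=(1,3)
2. t=1/3 → T at (1/3,9); v=(1,-3)
3. t=3 → B at (10/3,0); v=(1,3)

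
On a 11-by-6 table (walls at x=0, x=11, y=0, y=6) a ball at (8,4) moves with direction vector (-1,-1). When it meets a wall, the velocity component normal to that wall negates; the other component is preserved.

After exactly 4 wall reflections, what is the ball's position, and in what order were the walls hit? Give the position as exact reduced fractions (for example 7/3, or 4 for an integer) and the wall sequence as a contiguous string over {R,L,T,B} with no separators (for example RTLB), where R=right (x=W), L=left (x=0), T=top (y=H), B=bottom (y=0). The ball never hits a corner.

1. t=4 → B at (4,0); v=(-1,1)
2. t=4 → L at (0,4); v=(1,1)
3. t=2 → T at (2,6); v=(1,-1)
4. t=6 → B at (8,0); v=(1,1)

Final position: (8,0)
Wall sequence: BLTB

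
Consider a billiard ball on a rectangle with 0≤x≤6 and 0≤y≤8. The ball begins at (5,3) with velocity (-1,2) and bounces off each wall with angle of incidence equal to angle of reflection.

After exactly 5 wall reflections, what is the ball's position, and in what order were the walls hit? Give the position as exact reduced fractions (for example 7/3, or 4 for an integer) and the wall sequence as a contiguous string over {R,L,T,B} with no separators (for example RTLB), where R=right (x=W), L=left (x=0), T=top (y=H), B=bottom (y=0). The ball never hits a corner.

1. t=5/2 → T at (5/2,8); v=(-1,-2)
2. t=5/2 → L at (0,3); v=(1,-2)
3. t=3/2 → B at (3/2,0); v=(1,2)
4. t=4 → T at (11/2,8); v=(1,-2)
5. t=1/2 → R at (6,7); v=(-1,-2)

Final position: (6,7)
Wall sequence: TLBTR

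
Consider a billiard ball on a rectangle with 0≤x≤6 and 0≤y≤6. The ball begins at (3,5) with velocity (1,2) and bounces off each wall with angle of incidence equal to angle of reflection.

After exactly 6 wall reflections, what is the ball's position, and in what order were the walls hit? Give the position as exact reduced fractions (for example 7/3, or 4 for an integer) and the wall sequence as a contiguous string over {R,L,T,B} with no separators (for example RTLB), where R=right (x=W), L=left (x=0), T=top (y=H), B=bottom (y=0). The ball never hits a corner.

Final position: (1/2,0)
Wall sequence: TRBTLB

1. t=1/2 → T at (7/2,6); v=(1,-2)
2. t=5/2 → R at (6,1); v=(-1,-2)
3. t=1/2 → B at (11/2,0); v=(-1,2)
4. t=3 → T at (5/2,6); v=(-1,-2)
5. t=5/2 → L at (0,1); v=(1,-2)
6. t=1/2 → B at (1/2,0); v=(1,2)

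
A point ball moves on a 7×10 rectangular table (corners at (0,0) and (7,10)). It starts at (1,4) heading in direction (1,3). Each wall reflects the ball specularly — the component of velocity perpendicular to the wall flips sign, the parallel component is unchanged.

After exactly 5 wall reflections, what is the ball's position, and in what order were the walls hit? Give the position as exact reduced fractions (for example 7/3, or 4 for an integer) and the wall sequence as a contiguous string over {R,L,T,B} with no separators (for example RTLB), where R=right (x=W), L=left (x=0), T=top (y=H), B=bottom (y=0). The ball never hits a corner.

1. t=2 → T at (3,10); v=(1,-3)
2. t=10/3 → B at (19/3,0); v=(1,3)
3. t=2/3 → R at (7,2); v=(-1,3)
4. t=8/3 → T at (13/3,10); v=(-1,-3)
5. t=10/3 → B at (1,0); v=(-1,3)

Final position: (1,0)
Wall sequence: TBRTB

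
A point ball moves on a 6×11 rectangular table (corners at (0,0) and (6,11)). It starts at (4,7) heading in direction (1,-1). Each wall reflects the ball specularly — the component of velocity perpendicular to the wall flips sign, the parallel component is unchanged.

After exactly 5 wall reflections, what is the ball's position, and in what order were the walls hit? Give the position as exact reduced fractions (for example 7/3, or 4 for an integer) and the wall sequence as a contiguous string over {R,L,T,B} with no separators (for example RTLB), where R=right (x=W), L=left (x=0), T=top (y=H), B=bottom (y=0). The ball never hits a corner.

Final position: (2,11)
Wall sequence: RBLRT

1. t=2 → R at (6,5); v=(-1,-1)
2. t=5 → B at (1,0); v=(-1,1)
3. t=1 → L at (0,1); v=(1,1)
4. t=6 → R at (6,7); v=(-1,1)
5. t=4 → T at (2,11); v=(-1,-1)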